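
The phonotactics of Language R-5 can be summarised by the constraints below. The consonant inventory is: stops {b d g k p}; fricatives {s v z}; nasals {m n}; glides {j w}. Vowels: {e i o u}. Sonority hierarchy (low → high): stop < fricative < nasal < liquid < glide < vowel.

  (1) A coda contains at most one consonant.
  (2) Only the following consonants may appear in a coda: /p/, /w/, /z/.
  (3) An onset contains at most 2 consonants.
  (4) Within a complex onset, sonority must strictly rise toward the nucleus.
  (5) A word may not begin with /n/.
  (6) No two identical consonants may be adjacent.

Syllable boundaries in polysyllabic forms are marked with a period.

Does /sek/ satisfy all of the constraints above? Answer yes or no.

/sek/ — violates constraint 2: syllable 1 coda contains /k/, which is not a licensed coda consonant → ill-formed

no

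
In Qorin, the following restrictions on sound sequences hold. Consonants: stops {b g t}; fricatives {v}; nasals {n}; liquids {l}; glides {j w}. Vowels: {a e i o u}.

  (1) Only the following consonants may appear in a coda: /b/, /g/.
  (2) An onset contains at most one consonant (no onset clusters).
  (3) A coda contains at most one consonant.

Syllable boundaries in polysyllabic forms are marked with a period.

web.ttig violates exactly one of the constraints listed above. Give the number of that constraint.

2

web.ttig: syllable 2 onset /tt/ has 2 consonants (> 1).
This is a violation of constraint 2: "An onset contains at most one consonant (no onset clusters)."
The remaining constraints (1, 3) are satisfied.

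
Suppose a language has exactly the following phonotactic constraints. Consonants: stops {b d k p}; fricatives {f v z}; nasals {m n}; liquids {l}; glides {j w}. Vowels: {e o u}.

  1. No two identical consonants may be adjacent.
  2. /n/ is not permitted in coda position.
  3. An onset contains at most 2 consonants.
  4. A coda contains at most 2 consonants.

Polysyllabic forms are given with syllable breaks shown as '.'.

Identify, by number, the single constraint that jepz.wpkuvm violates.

3

jepz.wpkuvm: syllable 2 onset /wpk/ has 3 consonants (> 2).
This is a violation of constraint 3: "An onset contains at most 2 consonants."
The remaining constraints (1, 2, 4) are satisfied.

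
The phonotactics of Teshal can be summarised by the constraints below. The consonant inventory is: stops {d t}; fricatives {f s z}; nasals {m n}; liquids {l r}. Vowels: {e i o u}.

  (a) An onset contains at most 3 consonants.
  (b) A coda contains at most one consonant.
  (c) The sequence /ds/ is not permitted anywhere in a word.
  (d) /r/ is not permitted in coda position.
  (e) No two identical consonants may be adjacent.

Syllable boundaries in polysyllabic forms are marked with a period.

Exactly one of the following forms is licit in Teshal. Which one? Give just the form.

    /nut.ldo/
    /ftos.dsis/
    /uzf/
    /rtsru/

/nut.ldo/

/nut.ldo/ — σ1 onset /n/, coda /t/ ok; σ2 onset /ld/ (2C), coda /∅/ ok → licit
/ftos.dsis/ — violates constraint (c): contains banned sequence /ds/ → illicit
/uzf/ — violates constraint (b): syllable 1 coda /zf/ has 2 consonants (> 1) → illicit
/rtsru/ — violates constraint (a): syllable 1 onset /rtsr/ has 4 consonants (> 3) → illicit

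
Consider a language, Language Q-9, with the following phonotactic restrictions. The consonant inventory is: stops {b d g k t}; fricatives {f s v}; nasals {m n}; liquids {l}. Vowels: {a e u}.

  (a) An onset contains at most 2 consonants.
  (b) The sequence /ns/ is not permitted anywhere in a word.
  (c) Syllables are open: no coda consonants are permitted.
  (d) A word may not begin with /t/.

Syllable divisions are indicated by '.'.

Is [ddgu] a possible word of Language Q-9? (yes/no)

no

[ddgu] — violates constraint (a): syllable 1 onset /ddg/ has 3 consonants (> 2) → illicit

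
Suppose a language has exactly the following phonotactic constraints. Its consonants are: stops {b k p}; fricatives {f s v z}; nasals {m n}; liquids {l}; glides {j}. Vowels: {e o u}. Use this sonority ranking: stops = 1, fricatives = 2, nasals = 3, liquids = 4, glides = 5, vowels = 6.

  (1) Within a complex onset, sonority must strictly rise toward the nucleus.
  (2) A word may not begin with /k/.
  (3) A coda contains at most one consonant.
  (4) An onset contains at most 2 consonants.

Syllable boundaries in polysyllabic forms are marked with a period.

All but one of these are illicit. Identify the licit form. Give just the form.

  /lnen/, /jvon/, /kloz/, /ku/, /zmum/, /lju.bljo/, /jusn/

/zmum/

/lnen/ — violates constraint 1: syllable 1 onset /ln/: /l/ (liquid, 4) → /n/ (nasal, 3) does not rise → illicit
/jvon/ — violates constraint 1: syllable 1 onset /jv/: /j/ (glide, 5) → /v/ (fricative, 2) does not rise → illicit
/kloz/ — violates constraint 2: word begins with /k/ → illicit
/ku/ — violates constraint 2: word begins with /k/ → illicit
/zmum/ — σ1 onset /zm/ (2→3 rises), coda /m/ ok → licit
/lju.bljo/ — violates constraint 4: syllable 2 onset /blj/ has 3 consonants (> 2) → illicit
/jusn/ — violates constraint 3: syllable 1 coda /sn/ has 2 consonants (> 1) → illicit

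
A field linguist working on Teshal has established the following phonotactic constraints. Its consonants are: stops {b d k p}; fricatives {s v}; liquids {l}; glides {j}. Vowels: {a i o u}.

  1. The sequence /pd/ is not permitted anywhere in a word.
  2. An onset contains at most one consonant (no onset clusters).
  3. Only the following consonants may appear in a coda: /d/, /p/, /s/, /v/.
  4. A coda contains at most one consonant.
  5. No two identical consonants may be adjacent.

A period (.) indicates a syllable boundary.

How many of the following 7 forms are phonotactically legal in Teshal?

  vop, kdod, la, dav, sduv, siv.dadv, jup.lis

vop — σ1 onset /v/, coda /p/ ok → phonotactically legal
kdod — violates constraint 2: syllable 1 onset /kd/ has 2 consonants (> 1) → phonotactically illegal
la — σ1 onset /l/, coda /∅/ ok → phonotactically legal
dav — σ1 onset /d/, coda /v/ ok → phonotactically legal
sduv — violates constraint 2: syllable 1 onset /sd/ has 2 consonants (> 1) → phonotactically illegal
siv.dadv — violates constraint 4: syllable 2 coda /dv/ has 2 consonants (> 1) → phonotactically illegal
jup.lis — σ1 onset /j/, coda /p/ ok; σ2 onset /l/, coda /s/ ok → phonotactically legal
Phonotactically legal: vop, la, dav, jup.lis → 4.

4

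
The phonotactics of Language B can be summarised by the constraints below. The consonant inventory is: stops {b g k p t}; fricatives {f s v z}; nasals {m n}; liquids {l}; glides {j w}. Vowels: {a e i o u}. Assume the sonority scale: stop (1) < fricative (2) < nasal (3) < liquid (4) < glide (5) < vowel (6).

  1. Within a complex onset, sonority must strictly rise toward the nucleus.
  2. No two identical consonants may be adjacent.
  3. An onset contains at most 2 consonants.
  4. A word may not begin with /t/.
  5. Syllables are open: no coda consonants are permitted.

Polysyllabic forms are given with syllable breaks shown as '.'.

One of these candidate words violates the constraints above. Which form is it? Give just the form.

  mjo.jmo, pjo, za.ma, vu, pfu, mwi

mjo.jmo — violates constraint 1: syllable 2 onset /jm/: /j/ (glide, 5) → /m/ (nasal, 3) does not rise → illicit
pjo — σ1 onset /pj/ (1→5 rises), coda /∅/ ok → licit
za.ma — σ1 onset /z/, coda /∅/ ok; σ2 onset /m/, coda /∅/ ok → licit
vu — σ1 onset /v/, coda /∅/ ok → licit
pfu — σ1 onset /pf/ (1→2 rises), coda /∅/ ok → licit
mwi — σ1 onset /mw/ (3→5 rises), coda /∅/ ok → licit

mjo.jmo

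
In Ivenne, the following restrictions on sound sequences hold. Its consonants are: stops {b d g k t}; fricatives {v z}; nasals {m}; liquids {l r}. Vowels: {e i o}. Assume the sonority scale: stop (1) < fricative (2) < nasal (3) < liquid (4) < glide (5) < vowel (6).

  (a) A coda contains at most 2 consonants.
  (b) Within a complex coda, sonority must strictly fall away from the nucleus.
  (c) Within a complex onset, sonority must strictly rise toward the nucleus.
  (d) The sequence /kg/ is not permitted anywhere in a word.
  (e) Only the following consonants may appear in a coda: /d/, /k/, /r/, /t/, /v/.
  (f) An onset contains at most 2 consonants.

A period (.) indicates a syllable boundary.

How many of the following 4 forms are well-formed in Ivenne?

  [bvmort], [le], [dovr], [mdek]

[bvmort] — violates constraint (f): syllable 1 onset /bvm/ has 3 consonants (> 2) → ill-formed
[le] — σ1 onset /l/, coda /∅/ ok → well-formed
[dovr] — violates constraint (b): syllable 1 coda /vr/: /v/ (fricative, 2) → /r/ (liquid, 4) does not fall → ill-formed
[mdek] — violates constraint (c): syllable 1 onset /md/: /m/ (nasal, 3) → /d/ (stop, 1) does not rise → ill-formed
Well-formed: [le] → 1.

1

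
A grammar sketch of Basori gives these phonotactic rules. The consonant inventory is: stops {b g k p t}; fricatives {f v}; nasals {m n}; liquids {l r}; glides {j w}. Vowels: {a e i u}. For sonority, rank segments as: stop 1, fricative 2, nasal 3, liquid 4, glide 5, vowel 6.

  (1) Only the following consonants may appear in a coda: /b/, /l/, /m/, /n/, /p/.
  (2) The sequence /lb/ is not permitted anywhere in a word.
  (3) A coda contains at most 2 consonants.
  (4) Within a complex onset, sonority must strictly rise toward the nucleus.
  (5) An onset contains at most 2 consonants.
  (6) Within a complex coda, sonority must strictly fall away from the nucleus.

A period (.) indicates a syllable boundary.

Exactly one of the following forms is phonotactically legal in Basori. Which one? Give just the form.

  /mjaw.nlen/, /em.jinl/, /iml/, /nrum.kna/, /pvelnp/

/mjaw.nlen/ — violates constraint 1: syllable 1 coda contains /w/, which is not a licensed coda consonant → phonotactically illegal
/em.jinl/ — violates constraint 6: syllable 2 coda /nl/: /n/ (nasal, 3) → /l/ (liquid, 4) does not fall → phonotactically illegal
/iml/ — violates constraint 6: syllable 1 coda /ml/: /m/ (nasal, 3) → /l/ (liquid, 4) does not fall → phonotactically illegal
/nrum.kna/ — σ1 onset /nr/ (3→4 rises), coda /m/ ok; σ2 onset /kn/ (1→3 rises), coda /∅/ ok → phonotactically legal
/pvelnp/ — violates constraint 3: syllable 1 coda /lnp/ has 3 consonants (> 2) → phonotactically illegal

/nrum.kna/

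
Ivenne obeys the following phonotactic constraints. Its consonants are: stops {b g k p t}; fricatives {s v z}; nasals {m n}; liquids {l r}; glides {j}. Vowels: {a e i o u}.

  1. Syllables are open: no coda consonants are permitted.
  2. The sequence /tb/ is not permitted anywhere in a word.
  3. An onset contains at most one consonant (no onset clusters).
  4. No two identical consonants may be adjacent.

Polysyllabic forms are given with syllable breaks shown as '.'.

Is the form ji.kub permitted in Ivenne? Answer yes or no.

no

ji.kub — violates constraint 1: syllable 2 coda /b/ has 1 consonant (> 0) → not permitted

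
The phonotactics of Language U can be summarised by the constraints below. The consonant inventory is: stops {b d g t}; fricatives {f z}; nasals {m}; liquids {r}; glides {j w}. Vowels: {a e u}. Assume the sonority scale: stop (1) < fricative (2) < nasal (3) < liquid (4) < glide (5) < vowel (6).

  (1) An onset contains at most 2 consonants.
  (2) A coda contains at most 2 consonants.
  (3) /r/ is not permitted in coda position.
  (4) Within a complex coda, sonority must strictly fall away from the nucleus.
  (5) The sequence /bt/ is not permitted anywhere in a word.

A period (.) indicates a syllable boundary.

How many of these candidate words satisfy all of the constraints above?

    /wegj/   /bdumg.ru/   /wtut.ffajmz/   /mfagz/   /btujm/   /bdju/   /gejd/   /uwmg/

/wegj/ — violates constraint 4: syllable 1 coda /gj/: /g/ (stop, 1) → /j/ (glide, 5) does not fall → not permitted
/bdumg.ru/ — σ1 onset /bd/ (2C), coda /mg/ (3→1 falls) ok; σ2 onset /r/, coda /∅/ ok → permitted
/wtut.ffajmz/ — violates constraint 2: syllable 2 coda /jmz/ has 3 consonants (> 2) → not permitted
/mfagz/ — violates constraint 4: syllable 1 coda /gz/: /g/ (stop, 1) → /z/ (fricative, 2) does not fall → not permitted
/btujm/ — violates constraint 5: contains banned sequence /bt/ → not permitted
/bdju/ — violates constraint 1: syllable 1 onset /bdj/ has 3 consonants (> 2) → not permitted
/gejd/ — σ1 onset /g/, coda /jd/ (5→1 falls) ok → permitted
/uwmg/ — violates constraint 2: syllable 1 coda /wmg/ has 3 consonants (> 2) → not permitted
Permitted: /bdumg.ru/, /gejd/ → 2.

2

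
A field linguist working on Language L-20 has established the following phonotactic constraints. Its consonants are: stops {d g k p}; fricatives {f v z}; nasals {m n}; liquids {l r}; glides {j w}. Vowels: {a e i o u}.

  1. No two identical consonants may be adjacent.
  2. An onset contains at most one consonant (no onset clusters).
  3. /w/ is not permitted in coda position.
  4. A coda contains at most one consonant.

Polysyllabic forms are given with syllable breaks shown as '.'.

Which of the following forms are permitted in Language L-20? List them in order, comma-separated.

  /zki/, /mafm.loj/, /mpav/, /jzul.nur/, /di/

/zki/ — violates constraint 2: syllable 1 onset /zk/ has 2 consonants (> 1) → not permitted
/mafm.loj/ — violates constraint 4: syllable 1 coda /fm/ has 2 consonants (> 1) → not permitted
/mpav/ — violates constraint 2: syllable 1 onset /mp/ has 2 consonants (> 1) → not permitted
/jzul.nur/ — violates constraint 2: syllable 1 onset /jz/ has 2 consonants (> 1) → not permitted
/di/ — σ1 onset /d/, coda /∅/ ok → permitted

/di/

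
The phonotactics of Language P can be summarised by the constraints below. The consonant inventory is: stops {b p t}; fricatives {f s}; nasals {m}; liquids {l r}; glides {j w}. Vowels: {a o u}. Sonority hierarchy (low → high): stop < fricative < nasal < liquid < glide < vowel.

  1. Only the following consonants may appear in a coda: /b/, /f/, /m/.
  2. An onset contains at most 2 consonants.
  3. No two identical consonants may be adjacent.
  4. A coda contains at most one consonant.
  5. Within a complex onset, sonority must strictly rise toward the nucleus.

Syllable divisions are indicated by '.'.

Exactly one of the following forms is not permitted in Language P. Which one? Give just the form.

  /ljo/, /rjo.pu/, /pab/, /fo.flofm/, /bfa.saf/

/fo.flofm/

/ljo/ — σ1 onset /lj/ (4→5 rises), coda /∅/ ok → permitted
/rjo.pu/ — σ1 onset /rj/ (4→5 rises), coda /∅/ ok; σ2 onset /p/, coda /∅/ ok → permitted
/pab/ — σ1 onset /p/, coda /b/ ok → permitted
/fo.flofm/ — violates constraint 4: syllable 2 coda /fm/ has 2 consonants (> 1) → not permitted
/bfa.saf/ — σ1 onset /bf/ (1→2 rises), coda /∅/ ok; σ2 onset /s/, coda /f/ ok → permitted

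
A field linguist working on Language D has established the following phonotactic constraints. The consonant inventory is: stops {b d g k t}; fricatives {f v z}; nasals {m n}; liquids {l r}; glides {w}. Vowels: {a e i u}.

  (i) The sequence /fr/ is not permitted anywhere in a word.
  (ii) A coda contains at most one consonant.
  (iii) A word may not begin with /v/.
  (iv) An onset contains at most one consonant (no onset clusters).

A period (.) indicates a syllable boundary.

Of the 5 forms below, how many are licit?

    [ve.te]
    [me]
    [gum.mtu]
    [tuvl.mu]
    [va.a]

1

[ve.te] — violates constraint (iii): word begins with /v/ → illicit
[me] — σ1 onset /m/, coda /∅/ ok → licit
[gum.mtu] — violates constraint (iv): syllable 2 onset /mt/ has 2 consonants (> 1) → illicit
[tuvl.mu] — violates constraint (ii): syllable 1 coda /vl/ has 2 consonants (> 1) → illicit
[va.a] — violates constraint (iii): word begins with /v/ → illicit
Licit: [me] → 1.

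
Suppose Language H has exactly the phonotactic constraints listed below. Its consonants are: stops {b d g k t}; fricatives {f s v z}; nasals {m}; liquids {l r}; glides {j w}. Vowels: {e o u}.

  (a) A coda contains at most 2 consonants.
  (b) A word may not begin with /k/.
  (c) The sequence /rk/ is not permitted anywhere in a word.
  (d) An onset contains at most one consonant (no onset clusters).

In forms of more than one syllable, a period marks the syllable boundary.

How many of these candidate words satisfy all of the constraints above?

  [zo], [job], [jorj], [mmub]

3

[zo] — σ1 onset /z/, coda /∅/ ok → well-formed
[job] — σ1 onset /j/, coda /b/ ok → well-formed
[jorj] — σ1 onset /j/, coda /rj/ (2C) ok → well-formed
[mmub] — violates constraint (d): syllable 1 onset /mm/ has 2 consonants (> 1) → ill-formed
Well-formed: [zo], [job], [jorj] → 3.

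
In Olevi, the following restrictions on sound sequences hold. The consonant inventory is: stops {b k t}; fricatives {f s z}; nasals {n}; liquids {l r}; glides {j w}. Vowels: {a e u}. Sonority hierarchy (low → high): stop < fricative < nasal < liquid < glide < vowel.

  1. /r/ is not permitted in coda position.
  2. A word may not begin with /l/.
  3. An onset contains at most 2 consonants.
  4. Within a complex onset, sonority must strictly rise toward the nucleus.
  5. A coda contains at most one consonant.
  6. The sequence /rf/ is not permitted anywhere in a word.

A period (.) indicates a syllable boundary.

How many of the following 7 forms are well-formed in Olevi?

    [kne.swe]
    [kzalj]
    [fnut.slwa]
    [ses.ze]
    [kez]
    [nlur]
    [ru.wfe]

[kne.swe] — σ1 onset /kn/ (1→3 rises), coda /∅/ ok; σ2 onset /sw/ (2→5 rises), coda /∅/ ok → well-formed
[kzalj] — violates constraint 5: syllable 1 coda /lj/ has 2 consonants (> 1) → ill-formed
[fnut.slwa] — violates constraint 3: syllable 2 onset /slw/ has 3 consonants (> 2) → ill-formed
[ses.ze] — σ1 onset /s/, coda /s/ ok; σ2 onset /z/, coda /∅/ ok → well-formed
[kez] — σ1 onset /k/, coda /z/ ok → well-formed
[nlur] — violates constraint 1: syllable 1 coda contains /r/ → ill-formed
[ru.wfe] — violates constraint 4: syllable 2 onset /wf/: /w/ (glide, 5) → /f/ (fricative, 2) does not rise → ill-formed
Well-formed: [kne.swe], [ses.ze], [kez] → 3.

3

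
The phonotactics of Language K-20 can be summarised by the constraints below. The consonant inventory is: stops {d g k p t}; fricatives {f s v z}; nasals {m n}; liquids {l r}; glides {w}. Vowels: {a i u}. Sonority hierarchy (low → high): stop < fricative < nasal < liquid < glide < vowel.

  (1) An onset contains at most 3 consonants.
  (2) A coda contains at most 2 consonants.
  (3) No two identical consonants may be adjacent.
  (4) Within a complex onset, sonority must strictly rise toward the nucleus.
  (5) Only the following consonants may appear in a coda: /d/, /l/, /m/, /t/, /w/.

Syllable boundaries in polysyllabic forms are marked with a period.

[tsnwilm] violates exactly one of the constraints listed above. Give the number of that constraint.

1

[tsnwilm]: syllable 1 onset /tsnw/ has 4 consonants (> 3).
This is a violation of constraint 1: "An onset contains at most 3 consonants."
The remaining constraints (2, 3, 4, 5) are satisfied.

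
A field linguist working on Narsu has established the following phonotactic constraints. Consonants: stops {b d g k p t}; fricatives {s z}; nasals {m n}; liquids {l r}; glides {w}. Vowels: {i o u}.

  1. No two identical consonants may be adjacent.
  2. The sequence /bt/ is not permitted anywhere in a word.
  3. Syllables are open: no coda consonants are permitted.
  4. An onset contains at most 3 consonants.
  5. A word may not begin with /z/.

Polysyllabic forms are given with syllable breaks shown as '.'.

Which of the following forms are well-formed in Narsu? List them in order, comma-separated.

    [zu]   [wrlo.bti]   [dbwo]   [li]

[dbwo], [li]

[zu] — violates constraint 5: word begins with /z/ → ill-formed
[wrlo.bti] — violates constraint 2: contains banned sequence /bt/ → ill-formed
[dbwo] — σ1 onset /dbw/ (3C), coda /∅/ ok → well-formed
[li] — σ1 onset /l/, coda /∅/ ok → well-formed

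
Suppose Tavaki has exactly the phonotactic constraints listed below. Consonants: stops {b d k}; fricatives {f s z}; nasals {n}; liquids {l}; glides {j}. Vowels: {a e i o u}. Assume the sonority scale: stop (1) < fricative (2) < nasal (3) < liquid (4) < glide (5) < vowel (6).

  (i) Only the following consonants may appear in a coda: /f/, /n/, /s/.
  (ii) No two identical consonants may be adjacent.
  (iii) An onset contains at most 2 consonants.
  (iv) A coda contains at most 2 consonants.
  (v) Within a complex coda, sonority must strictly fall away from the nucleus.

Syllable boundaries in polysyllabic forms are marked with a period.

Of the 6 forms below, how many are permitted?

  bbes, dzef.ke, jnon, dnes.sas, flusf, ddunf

bbes — violates constraint (ii): adjacent identical consonants /bb/ → not permitted
dzef.ke — σ1 onset /dz/ (2C), coda /f/ ok; σ2 onset /k/, coda /∅/ ok → permitted
jnon — σ1 onset /jn/ (2C), coda /n/ ok → permitted
dnes.sas — violates constraint (ii): adjacent identical consonants /ss/ → not permitted
flusf — violates constraint (v): syllable 1 coda /sf/: /s/ (fricative, 2) → /f/ (fricative, 2) does not fall → not permitted
ddunf — violates constraint (ii): adjacent identical consonants /dd/ → not permitted
Permitted: dzef.ke, jnon → 2.

2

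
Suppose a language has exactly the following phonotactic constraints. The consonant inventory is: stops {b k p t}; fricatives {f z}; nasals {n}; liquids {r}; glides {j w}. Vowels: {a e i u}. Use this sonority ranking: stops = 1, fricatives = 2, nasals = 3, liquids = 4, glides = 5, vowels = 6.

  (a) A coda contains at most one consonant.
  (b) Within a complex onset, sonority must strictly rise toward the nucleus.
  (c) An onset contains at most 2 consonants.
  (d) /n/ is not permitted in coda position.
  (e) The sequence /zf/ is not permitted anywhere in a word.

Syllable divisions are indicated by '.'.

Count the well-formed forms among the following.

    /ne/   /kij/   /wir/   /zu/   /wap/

5

/ne/ — σ1 onset /n/, coda /∅/ ok → well-formed
/kij/ — σ1 onset /k/, coda /j/ ok → well-formed
/wir/ — σ1 onset /w/, coda /r/ ok → well-formed
/zu/ — σ1 onset /z/, coda /∅/ ok → well-formed
/wap/ — σ1 onset /w/, coda /p/ ok → well-formed
Well-formed: /ne/, /kij/, /wir/, /zu/, /wap/ → 5.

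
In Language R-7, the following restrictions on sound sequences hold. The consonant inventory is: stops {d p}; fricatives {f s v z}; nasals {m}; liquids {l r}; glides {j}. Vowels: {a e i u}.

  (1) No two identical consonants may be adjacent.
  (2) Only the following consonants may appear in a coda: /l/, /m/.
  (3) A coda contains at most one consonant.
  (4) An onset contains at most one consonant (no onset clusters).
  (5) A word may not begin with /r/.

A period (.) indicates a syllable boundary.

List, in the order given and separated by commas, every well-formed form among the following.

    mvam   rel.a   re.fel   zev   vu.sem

vu.sem

mvam — violates constraint 4: syllable 1 onset /mv/ has 2 consonants (> 1) → ill-formed
rel.a — violates constraint 5: word begins with /r/ → ill-formed
re.fel — violates constraint 5: word begins with /r/ → ill-formed
zev — violates constraint 2: syllable 1 coda contains /v/, which is not a licensed coda consonant → ill-formed
vu.sem — σ1 onset /v/, coda /∅/ ok; σ2 onset /s/, coda /m/ ok → well-formed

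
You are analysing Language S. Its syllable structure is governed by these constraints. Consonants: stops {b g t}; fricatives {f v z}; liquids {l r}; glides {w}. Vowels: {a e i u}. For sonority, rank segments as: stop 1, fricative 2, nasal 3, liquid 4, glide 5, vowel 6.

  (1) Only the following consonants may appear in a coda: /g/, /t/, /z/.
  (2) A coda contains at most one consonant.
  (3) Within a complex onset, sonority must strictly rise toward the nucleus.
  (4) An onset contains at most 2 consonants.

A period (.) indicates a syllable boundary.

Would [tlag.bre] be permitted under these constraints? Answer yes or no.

[tlag.bre] — σ1 onset /tl/ (1→4 rises), coda /g/ ok; σ2 onset /br/ (1→4 rises), coda /∅/ ok → permitted

yes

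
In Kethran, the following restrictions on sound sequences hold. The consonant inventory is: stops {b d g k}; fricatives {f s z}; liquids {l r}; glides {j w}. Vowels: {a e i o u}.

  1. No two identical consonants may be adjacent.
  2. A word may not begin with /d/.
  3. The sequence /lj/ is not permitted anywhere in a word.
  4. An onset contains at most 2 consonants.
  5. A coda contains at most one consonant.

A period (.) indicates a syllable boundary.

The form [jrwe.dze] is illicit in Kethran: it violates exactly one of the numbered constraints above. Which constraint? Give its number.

[jrwe.dze]: syllable 1 onset /jrw/ has 3 consonants (> 2).
This is a violation of constraint 4: "An onset contains at most 2 consonants."
The remaining constraints (1, 2, 3, 5) are satisfied.

4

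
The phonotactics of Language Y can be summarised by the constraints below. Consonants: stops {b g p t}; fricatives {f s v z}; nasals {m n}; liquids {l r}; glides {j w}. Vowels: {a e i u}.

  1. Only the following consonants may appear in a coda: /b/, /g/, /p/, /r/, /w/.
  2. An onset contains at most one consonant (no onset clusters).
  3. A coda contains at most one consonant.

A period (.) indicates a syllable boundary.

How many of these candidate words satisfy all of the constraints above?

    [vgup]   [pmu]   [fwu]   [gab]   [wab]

2

[vgup] — violates constraint 2: syllable 1 onset /vg/ has 2 consonants (> 1) → not permitted
[pmu] — violates constraint 2: syllable 1 onset /pm/ has 2 consonants (> 1) → not permitted
[fwu] — violates constraint 2: syllable 1 onset /fw/ has 2 consonants (> 1) → not permitted
[gab] — σ1 onset /g/, coda /b/ ok → permitted
[wab] — σ1 onset /w/, coda /b/ ok → permitted
Permitted: [gab], [wab] → 2.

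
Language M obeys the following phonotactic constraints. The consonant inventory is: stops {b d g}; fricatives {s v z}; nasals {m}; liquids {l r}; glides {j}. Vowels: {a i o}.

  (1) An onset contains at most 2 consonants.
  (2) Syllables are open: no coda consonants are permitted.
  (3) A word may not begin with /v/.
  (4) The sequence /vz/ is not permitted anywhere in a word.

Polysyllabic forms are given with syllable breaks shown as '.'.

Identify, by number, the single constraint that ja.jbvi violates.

1

ja.jbvi: syllable 2 onset /jbv/ has 3 consonants (> 2).
This is a violation of constraint 1: "An onset contains at most 2 consonants."
The remaining constraints (2, 3, 4) are satisfied.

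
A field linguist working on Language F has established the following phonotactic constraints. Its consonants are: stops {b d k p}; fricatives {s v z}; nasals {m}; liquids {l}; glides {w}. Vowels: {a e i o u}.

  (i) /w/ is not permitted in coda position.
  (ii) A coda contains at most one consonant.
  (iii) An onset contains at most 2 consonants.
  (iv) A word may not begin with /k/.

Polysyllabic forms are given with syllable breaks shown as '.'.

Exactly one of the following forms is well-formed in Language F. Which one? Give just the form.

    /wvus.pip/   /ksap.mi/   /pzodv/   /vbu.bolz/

/wvus.pip/ — σ1 onset /wv/ (2C), coda /s/ ok; σ2 onset /p/, coda /p/ ok → well-formed
/ksap.mi/ — violates constraint (iv): word begins with /k/ → ill-formed
/pzodv/ — violates constraint (ii): syllable 1 coda /dv/ has 2 consonants (> 1) → ill-formed
/vbu.bolz/ — violates constraint (ii): syllable 2 coda /lz/ has 2 consonants (> 1) → ill-formed

/wvus.pip/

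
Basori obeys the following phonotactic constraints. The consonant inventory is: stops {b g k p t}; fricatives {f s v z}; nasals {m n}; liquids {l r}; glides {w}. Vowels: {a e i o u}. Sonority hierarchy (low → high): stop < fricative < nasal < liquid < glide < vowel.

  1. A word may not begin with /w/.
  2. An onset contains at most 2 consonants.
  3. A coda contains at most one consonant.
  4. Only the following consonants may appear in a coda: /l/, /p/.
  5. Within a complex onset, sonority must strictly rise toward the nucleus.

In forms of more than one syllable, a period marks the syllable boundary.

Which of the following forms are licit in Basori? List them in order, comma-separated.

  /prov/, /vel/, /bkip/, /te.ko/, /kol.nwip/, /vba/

/prov/ — violates constraint 4: syllable 1 coda contains /v/, which is not a licensed coda consonant → illicit
/vel/ — σ1 onset /v/, coda /l/ ok → licit
/bkip/ — violates constraint 5: syllable 1 onset /bk/: /b/ (stop, 1) → /k/ (stop, 1) does not rise → illicit
/te.ko/ — σ1 onset /t/, coda /∅/ ok; σ2 onset /k/, coda /∅/ ok → licit
/kol.nwip/ — σ1 onset /k/, coda /l/ ok; σ2 onset /nw/ (3→5 rises), coda /p/ ok → licit
/vba/ — violates constraint 5: syllable 1 onset /vb/: /v/ (fricative, 2) → /b/ (stop, 1) does not rise → illicit

/vel/, /te.ko/, /kol.nwip/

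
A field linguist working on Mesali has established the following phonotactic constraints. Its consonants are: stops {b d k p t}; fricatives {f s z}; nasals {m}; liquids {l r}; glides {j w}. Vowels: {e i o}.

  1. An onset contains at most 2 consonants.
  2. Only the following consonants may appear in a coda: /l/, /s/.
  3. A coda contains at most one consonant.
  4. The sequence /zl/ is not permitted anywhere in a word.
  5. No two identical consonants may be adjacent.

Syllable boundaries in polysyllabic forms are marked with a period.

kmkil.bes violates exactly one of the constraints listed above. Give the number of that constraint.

1

kmkil.bes: syllable 1 onset /kmk/ has 3 consonants (> 2).
This is a violation of constraint 1: "An onset contains at most 2 consonants."
The remaining constraints (2, 3, 4, 5) are satisfied.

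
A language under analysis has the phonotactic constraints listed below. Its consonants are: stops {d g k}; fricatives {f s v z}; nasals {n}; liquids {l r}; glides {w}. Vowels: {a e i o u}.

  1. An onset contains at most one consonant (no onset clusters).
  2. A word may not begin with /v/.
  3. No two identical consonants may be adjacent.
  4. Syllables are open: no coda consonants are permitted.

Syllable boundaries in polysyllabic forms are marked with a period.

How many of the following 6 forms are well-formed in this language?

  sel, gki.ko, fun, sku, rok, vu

0

sel — violates constraint 4: syllable 1 coda /l/ has 1 consonant (> 0) → ill-formed
gki.ko — violates constraint 1: syllable 1 onset /gk/ has 2 consonants (> 1) → ill-formed
fun — violates constraint 4: syllable 1 coda /n/ has 1 consonant (> 0) → ill-formed
sku — violates constraint 1: syllable 1 onset /sk/ has 2 consonants (> 1) → ill-formed
rok — violates constraint 4: syllable 1 coda /k/ has 1 consonant (> 0) → ill-formed
vu — violates constraint 2: word begins with /v/ → ill-formed
No form is well-formed → 0.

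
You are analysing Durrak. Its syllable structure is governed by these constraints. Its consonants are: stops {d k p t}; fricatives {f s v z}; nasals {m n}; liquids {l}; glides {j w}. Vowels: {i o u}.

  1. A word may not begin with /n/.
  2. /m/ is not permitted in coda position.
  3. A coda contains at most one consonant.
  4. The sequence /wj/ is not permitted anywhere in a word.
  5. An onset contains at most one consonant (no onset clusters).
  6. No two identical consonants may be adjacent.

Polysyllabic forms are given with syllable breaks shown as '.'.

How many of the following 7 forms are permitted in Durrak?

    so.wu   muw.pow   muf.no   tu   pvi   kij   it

6

so.wu — σ1 onset /s/, coda /∅/ ok; σ2 onset /w/, coda /∅/ ok → permitted
muw.pow — σ1 onset /m/, coda /w/ ok; σ2 onset /p/, coda /w/ ok → permitted
muf.no — σ1 onset /m/, coda /f/ ok; σ2 onset /n/, coda /∅/ ok → permitted
tu — σ1 onset /t/, coda /∅/ ok → permitted
pvi — violates constraint 5: syllable 1 onset /pv/ has 2 consonants (> 1) → not permitted
kij — σ1 onset /k/, coda /j/ ok → permitted
it — σ1 onset /∅/, coda /t/ ok → permitted
Permitted: so.wu, muw.pow, muf.no, tu, kij, it → 6.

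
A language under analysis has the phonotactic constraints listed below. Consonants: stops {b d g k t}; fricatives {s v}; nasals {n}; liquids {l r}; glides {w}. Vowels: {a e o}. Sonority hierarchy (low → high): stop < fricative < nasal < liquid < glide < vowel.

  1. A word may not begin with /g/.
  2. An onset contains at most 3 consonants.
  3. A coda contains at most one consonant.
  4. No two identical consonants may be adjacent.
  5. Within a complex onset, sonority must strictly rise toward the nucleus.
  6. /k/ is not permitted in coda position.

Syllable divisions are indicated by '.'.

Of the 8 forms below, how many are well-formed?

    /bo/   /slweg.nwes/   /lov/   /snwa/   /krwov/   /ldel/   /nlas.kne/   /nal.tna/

7

/bo/ — σ1 onset /b/, coda /∅/ ok → well-formed
/slweg.nwes/ — σ1 onset /slw/ (2→4→5 rises), coda /g/ ok; σ2 onset /nw/ (3→5 rises), coda /s/ ok → well-formed
/lov/ — σ1 onset /l/, coda /v/ ok → well-formed
/snwa/ — σ1 onset /snw/ (2→3→5 rises), coda /∅/ ok → well-formed
/krwov/ — σ1 onset /krw/ (1→4→5 rises), coda /v/ ok → well-formed
/ldel/ — violates constraint 5: syllable 1 onset /ld/: /l/ (liquid, 4) → /d/ (stop, 1) does not rise → ill-formed
/nlas.kne/ — σ1 onset /nl/ (3→4 rises), coda /s/ ok; σ2 onset /kn/ (1→3 rises), coda /∅/ ok → well-formed
/nal.tna/ — σ1 onset /n/, coda /l/ ok; σ2 onset /tn/ (1→3 rises), coda /∅/ ok → well-formed
Well-formed: /bo/, /slweg.nwes/, /lov/, /snwa/, /krwov/, /nlas.kne/, /nal.tna/ → 7.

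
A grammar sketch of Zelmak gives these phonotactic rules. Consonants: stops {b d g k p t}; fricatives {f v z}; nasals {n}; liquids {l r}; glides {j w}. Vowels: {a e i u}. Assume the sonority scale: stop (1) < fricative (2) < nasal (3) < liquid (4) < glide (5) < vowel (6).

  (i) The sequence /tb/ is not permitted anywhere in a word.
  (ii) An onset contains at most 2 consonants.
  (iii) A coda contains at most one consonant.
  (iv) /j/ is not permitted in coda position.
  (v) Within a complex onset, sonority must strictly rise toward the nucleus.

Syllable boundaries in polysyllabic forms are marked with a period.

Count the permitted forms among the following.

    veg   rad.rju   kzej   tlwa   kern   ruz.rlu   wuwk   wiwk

veg — σ1 onset /v/, coda /g/ ok → permitted
rad.rju — σ1 onset /r/, coda /d/ ok; σ2 onset /rj/ (4→5 rises), coda /∅/ ok → permitted
kzej — violates constraint (iv): syllable 1 coda contains /j/ → not permitted
tlwa — violates constraint (ii): syllable 1 onset /tlw/ has 3 consonants (> 2) → not permitted
kern — violates constraint (iii): syllable 1 coda /rn/ has 2 consonants (> 1) → not permitted
ruz.rlu — violates constraint (v): syllable 2 onset /rl/: /r/ (liquid, 4) → /l/ (liquid, 4) does not rise → not permitted
wuwk — violates constraint (iii): syllable 1 coda /wk/ has 2 consonants (> 1) → not permitted
wiwk — violates constraint (iii): syllable 1 coda /wk/ has 2 consonants (> 1) → not permitted
Permitted: veg, rad.rju → 2.

2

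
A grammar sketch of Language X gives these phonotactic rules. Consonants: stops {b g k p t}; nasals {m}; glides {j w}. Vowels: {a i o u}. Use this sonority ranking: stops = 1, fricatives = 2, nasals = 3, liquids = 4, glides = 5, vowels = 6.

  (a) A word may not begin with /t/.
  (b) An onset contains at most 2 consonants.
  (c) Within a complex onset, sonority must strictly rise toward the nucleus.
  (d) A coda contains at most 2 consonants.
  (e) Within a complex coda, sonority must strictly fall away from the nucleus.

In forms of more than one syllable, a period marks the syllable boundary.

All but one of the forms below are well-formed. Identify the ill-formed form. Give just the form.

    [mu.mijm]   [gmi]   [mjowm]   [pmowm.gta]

[mu.mijm] — σ1 onset /m/, coda /∅/ ok; σ2 onset /m/, coda /jm/ (5→3 falls) ok → well-formed
[gmi] — σ1 onset /gm/ (1→3 rises), coda /∅/ ok → well-formed
[mjowm] — σ1 onset /mj/ (3→5 rises), coda /wm/ (5→3 falls) ok → well-formed
[pmowm.gta] — violates constraint (c): syllable 2 onset /gt/: /g/ (stop, 1) → /t/ (stop, 1) does not rise → ill-formed

[pmowm.gta]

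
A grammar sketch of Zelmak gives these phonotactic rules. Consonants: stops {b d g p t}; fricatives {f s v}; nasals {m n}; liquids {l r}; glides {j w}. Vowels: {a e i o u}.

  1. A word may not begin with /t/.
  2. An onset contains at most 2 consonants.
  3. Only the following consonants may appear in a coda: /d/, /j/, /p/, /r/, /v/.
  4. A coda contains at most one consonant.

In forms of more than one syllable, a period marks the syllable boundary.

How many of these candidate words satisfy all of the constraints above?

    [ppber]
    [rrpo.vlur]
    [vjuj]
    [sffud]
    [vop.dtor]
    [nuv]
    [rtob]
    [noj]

4

[ppber] — violates constraint 2: syllable 1 onset /ppb/ has 3 consonants (> 2) → ill-formed
[rrpo.vlur] — violates constraint 2: syllable 1 onset /rrp/ has 3 consonants (> 2) → ill-formed
[vjuj] — σ1 onset /vj/ (2C), coda /j/ ok → well-formed
[sffud] — violates constraint 2: syllable 1 onset /sff/ has 3 consonants (> 2) → ill-formed
[vop.dtor] — σ1 onset /v/, coda /p/ ok; σ2 onset /dt/ (2C), coda /r/ ok → well-formed
[nuv] — σ1 onset /n/, coda /v/ ok → well-formed
[rtob] — violates constraint 3: syllable 1 coda contains /b/, which is not a licensed coda consonant → ill-formed
[noj] — σ1 onset /n/, coda /j/ ok → well-formed
Well-formed: [vjuj], [vop.dtor], [nuv], [noj] → 4.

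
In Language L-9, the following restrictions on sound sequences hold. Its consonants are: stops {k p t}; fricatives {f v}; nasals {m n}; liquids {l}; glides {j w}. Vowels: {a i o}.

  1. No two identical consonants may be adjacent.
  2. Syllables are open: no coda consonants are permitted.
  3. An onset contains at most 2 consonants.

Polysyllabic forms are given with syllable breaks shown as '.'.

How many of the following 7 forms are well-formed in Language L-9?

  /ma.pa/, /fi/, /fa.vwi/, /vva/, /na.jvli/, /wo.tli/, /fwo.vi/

5

/ma.pa/ — σ1 onset /m/, coda /∅/ ok; σ2 onset /p/, coda /∅/ ok → well-formed
/fi/ — σ1 onset /f/, coda /∅/ ok → well-formed
/fa.vwi/ — σ1 onset /f/, coda /∅/ ok; σ2 onset /vw/ (2C), coda /∅/ ok → well-formed
/vva/ — violates constraint 1: adjacent identical consonants /vv/ → ill-formed
/na.jvli/ — violates constraint 3: syllable 2 onset /jvl/ has 3 consonants (> 2) → ill-formed
/wo.tli/ — σ1 onset /w/, coda /∅/ ok; σ2 onset /tl/ (2C), coda /∅/ ok → well-formed
/fwo.vi/ — σ1 onset /fw/ (2C), coda /∅/ ok; σ2 onset /v/, coda /∅/ ok → well-formed
Well-formed: /ma.pa/, /fi/, /fa.vwi/, /wo.tli/, /fwo.vi/ → 5.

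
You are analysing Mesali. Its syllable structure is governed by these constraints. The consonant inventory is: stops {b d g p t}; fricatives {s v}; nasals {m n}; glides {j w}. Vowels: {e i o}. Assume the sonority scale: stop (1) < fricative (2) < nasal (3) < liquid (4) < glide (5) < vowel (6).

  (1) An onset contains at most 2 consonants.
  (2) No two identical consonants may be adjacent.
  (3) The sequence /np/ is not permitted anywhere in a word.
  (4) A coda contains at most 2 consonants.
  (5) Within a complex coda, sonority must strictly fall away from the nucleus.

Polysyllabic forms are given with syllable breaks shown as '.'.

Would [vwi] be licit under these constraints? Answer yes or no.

yes

[vwi] — σ1 onset /vw/ (2C), coda /∅/ ok → licit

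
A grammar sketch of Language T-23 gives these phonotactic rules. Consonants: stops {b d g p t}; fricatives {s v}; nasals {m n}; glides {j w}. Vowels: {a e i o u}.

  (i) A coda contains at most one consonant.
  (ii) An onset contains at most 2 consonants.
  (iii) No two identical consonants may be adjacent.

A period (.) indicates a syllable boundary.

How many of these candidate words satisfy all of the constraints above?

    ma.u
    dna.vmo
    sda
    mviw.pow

ma.u — σ1 onset /m/, coda /∅/ ok; σ2 onset /∅/, coda /∅/ ok → licit
dna.vmo — σ1 onset /dn/ (2C), coda /∅/ ok; σ2 onset /vm/ (2C), coda /∅/ ok → licit
sda — σ1 onset /sd/ (2C), coda /∅/ ok → licit
mviw.pow — σ1 onset /mv/ (2C), coda /w/ ok; σ2 onset /p/, coda /w/ ok → licit
Licit: ma.u, dna.vmo, sda, mviw.pow → 4.

4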